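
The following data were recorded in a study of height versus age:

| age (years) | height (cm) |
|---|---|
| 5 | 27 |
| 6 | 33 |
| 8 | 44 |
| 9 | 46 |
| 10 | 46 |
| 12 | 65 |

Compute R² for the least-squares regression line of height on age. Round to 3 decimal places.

0.941

n = 6, Σx = 50, Σy = 261, Σxy = 2339, Σx² = 450, Σy² = 12211
Sxx = Σx² − (Σx)²/n = 450 − 416.666667 = 33.333333
Sxy = Σxy − (Σx)(Σy)/n = 2339 − 2175 = 164
Syy = Σy² − (Σy)²/n = 12211 − 11353.5 = 857.5
R² = Sxy²/(Sxx·Syy) = (164)²/(33.333333·857.5) = 0.940968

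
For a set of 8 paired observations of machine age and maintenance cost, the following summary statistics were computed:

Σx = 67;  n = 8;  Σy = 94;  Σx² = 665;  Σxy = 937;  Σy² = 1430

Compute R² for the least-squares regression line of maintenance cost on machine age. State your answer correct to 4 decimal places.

0.6632

Sxx = Σx² − (Σx)²/n = 665 − 561.125 = 103.875
Sxy = Σxy − (Σx)(Σy)/n = 937 − 787.25 = 149.75
Syy = Σy² − (Σy)²/n = 1430 − 1104.5 = 325.5
R² = Sxy²/(Sxx·Syy) = (149.75)²/(103.875·325.5) = 0.663241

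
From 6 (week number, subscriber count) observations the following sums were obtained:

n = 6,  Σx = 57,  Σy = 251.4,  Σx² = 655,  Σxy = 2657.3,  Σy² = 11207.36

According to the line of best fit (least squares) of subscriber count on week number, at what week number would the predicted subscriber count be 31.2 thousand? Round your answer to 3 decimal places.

Sxx = Σx² − (Σx)²/n = 655 − 541.5 = 113.5
Sxy = Σxy − (Σx)(Σy)/n = 2657.3 − 2388.3 = 269
b = Sxy/Sxx = 269/113.5 = 2.370044
a = ȳ − b·x̄ = 41.9 − 2.370044·9.5 = 19.384581
Set a + b·x = 31.2: x = (31.2 − 19.384581) / 2.370044 = 4.985316

4.985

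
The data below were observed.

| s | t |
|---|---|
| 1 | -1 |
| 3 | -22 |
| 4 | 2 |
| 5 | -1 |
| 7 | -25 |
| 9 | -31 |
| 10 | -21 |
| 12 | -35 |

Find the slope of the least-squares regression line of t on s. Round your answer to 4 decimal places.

n = 8, Σx = 51, Σy = -134, Σxy = -1148, Σx² = 425
Sxx = Σx² − (Σx)²/n = 425 − 325.125 = 99.875
Sxy = Σxy − (Σx)(Σy)/n = -1148 − (-854.25) = -293.75
b = Sxy/Sxx = -293.75/99.875 = -2.941176

-2.9412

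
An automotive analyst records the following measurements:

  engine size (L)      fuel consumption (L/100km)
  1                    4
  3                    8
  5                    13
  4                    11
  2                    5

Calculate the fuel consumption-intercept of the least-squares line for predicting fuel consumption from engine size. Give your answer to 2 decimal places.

n = 5, Σx = 15, Σy = 41, Σxy = 147, Σx² = 55
Sxx = Σx² − (Σx)²/n = 55 − 45 = 10
Sxy = Σxy − (Σx)(Σy)/n = 147 − 123 = 24
b = Sxy/Sxx = 24/10 = 2.4
a = ȳ − b·x̄ = 8.2 − 2.4·3 = 1

1.00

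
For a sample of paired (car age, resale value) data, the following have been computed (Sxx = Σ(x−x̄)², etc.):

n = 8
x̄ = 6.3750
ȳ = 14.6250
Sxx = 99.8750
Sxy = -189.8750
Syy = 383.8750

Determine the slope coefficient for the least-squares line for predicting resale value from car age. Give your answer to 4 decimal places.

-1.9011

b = Sxy/Sxx = -189.875/99.875 = -1.901126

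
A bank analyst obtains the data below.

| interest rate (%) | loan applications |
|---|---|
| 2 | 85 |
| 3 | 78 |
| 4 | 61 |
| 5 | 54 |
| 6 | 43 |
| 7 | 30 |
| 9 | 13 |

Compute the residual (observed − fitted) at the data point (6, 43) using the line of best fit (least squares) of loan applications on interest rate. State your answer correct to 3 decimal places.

0.074

n = 7, Σx = 36, Σy = 364, Σxy = 1503, Σx² = 220
Sxx = Σx² − (Σx)²/n = 220 − 185.142857 = 34.857143
Sxy = Σxy − (Σx)(Σy)/n = 1503 − 1872 = -369
b = Sxy/Sxx = -369/34.857143 = -10.586066
a = ȳ − b·x̄ = 52 − (-10.586066)·5.142857 = 106.442623
ŷ(6) = 106.442623 + (-10.586066)·6 = 42.926230
residual = y − ŷ = 43 − 42.926230 = 0.073770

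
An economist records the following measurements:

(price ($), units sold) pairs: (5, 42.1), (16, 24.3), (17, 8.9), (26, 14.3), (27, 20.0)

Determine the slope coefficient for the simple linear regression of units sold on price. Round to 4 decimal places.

-1.0424

n = 5, Σx = 91, Σy = 109.6, Σxy = 1662.4, Σx² = 1975
Sxx = Σx² − (Σx)²/n = 1975 − 1656.2 = 318.8
Sxy = Σxy − (Σx)(Σy)/n = 1662.4 − 1994.72 = -332.32
b = Sxy/Sxx = -332.32/318.8 = -1.042409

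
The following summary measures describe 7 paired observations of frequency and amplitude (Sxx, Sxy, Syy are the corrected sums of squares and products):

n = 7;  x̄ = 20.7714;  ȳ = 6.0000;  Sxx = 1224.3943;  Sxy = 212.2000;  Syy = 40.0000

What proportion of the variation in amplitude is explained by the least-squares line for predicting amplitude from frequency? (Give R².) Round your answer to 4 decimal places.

R² = Sxy²/(Sxx·Syy) = (212.2)²/(1224.3943·40) = 0.919411

0.9194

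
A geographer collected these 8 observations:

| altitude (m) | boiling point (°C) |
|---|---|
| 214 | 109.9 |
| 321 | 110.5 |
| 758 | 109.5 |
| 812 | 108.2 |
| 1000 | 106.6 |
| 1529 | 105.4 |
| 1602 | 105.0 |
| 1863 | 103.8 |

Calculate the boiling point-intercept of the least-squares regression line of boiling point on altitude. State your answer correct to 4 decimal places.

111.4517

n = 8, Σx = 8099, Σy = 858.9, Σxy = 859194.5, Σx² = 10757759
Sxx = Σx² − (Σx)²/n = 10757759 − 8199225.125 = 2558533.875
Sxy = Σxy − (Σx)(Σy)/n = 859194.5 − 869528.8875 = -10334.3875
b = Sxy/Sxx = -10334.3875/2558533.875 = -0.004039
a = ȳ − b·x̄ = 107.3625 − (-0.004039)·1012.375 = 111.451668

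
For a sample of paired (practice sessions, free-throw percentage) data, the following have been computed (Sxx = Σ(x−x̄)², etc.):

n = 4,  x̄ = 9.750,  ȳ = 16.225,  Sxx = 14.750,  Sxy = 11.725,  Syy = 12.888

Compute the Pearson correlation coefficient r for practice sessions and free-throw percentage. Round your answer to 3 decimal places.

0.850

r = Sxy/√(Sxx·Syy) = 11.725/√(190.098) = 11.725/13.787603 = 0.850402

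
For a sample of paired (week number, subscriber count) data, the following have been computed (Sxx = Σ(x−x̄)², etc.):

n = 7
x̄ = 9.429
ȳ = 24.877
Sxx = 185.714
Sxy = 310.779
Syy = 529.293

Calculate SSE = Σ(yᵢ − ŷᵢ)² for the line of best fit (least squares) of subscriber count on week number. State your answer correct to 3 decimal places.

9.227

b = Sxy/Sxx = 310.779/185.714 = 1.673428
SSE = Syy − b·Sxy = 529.293 − 1.673428·310.779 = 9.226732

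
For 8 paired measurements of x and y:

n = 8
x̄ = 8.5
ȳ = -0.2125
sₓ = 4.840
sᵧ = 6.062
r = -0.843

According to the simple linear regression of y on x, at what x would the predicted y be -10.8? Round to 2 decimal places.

b = r · sᵧ/sₓ = -0.843 · 6.062/4.84 = -1.055840
a = ȳ − b·x̄ = -0.2125 − (-1.055840)·8.5 = 8.762141
Set a + b·x = -10.8: x = (-10.8 − 8.762141) / (-1.055840) = 18.527560

18.53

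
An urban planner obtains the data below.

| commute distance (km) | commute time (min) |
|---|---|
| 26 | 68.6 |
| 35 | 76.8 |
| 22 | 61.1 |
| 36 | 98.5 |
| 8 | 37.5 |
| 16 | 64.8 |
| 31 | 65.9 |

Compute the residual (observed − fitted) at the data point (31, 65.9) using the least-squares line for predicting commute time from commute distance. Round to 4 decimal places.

-11.1440

n = 7, Σx = 174, Σy = 473.2, Σxy = 12741.5, Σx² = 4962
Sxx = Σx² − (Σx)²/n = 4962 − 4325.142857 = 636.857143
Sxy = Σxy − (Σx)(Σy)/n = 12741.5 − 11762.4 = 979.1
b = Sxy/Sxx = 979.1/636.857143 = 1.537393
a = ȳ − b·x̄ = 67.6 − 1.537393·24.857143 = 29.384791
ŷ(31) = 29.384791 + 1.537393·31 = 77.043988
residual = y − ŷ = 65.9 − 77.043988 = -11.143988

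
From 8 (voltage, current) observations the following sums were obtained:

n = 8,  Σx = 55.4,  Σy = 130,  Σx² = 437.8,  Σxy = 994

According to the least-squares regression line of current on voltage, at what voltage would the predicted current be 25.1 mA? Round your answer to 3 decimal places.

Sxx = Σx² − (Σx)²/n = 437.8 − 383.645 = 54.155
Sxy = Σxy − (Σx)(Σy)/n = 994 − 900.25 = 93.75
b = Sxy/Sxx = 93.75/54.155 = 1.731142
a = ȳ − b·x̄ = 16.25 − 1.731142·6.925 = 4.261841
Set a + b·x = 25.1: x = (25.1 − 4.261841) / 1.731142 = 12.037232

12.037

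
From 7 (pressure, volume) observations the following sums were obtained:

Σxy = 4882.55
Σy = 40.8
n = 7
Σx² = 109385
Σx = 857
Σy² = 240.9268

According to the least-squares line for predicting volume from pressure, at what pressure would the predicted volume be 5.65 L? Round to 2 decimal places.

129.51

Sxx = Σx² − (Σx)²/n = 109385 − 104921.285714 = 4463.714286
Sxy = Σxy − (Σx)(Σy)/n = 4882.55 − 4995.085714 = -112.535714
b = Sxy/Sxx = -112.535714/4463.714286 = -0.025211
a = ȳ − b·x̄ = 5.828571 − (-0.025211)·122.428571 = 8.915146
Set a + b·x = 5.65: x = (5.65 − 8.915146) / (-0.025211) = 129.511584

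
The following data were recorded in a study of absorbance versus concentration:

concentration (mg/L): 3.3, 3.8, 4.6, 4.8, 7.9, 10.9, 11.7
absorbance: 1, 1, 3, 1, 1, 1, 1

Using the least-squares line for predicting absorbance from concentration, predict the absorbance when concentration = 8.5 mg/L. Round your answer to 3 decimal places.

n = 7, Σx = 47, Σy = 9, Σxy = 56.2, Σx² = 387.64
Sxx = Σx² − (Σx)²/n = 387.64 − 315.571429 = 72.068571
Sxy = Σxy − (Σx)(Σy)/n = 56.2 − 60.428571 = -4.228571
b = Sxy/Sxx = -4.228571/72.068571 = -0.058674
a = ȳ − b·x̄ = 1.285714 − (-0.058674)·6.714286 = 1.679670
ŷ(8.5) = a + b·8.5 = 1.679670 + (-0.058674)·8.5 = 1.180939

1.181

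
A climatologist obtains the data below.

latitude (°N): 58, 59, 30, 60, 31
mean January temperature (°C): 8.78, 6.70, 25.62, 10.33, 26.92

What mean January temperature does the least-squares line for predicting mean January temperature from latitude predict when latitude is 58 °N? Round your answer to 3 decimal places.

n = 5, Σx = 238, Σy = 78.35, Σxy = 3127.46, Σx² = 12306
Sxx = Σx² − (Σx)²/n = 12306 − 11328.8 = 977.2
Sxy = Σxy − (Σx)(Σy)/n = 3127.46 − 3729.46 = -602
b = Sxy/Sxx = -602/977.2 = -0.616046
a = ȳ − b·x̄ = 15.67 − (-0.616046)·47.6 = 44.993782
ŷ(58) = a + b·58 = 44.993782 + (-0.616046)·58 = 9.263123

9.263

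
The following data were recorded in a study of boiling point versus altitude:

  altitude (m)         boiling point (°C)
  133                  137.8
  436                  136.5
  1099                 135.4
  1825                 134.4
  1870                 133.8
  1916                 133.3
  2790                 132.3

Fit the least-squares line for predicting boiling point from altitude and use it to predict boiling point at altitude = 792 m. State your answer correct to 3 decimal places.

n = 7, Σx = 10069, Σy = 943.5, Σxy = 1346651.8, Σx² = 19698267
Sxx = Σx² − (Σx)²/n = 19698267 − 14483537.285714 = 5214729.714286
Sxy = Σxy − (Σx)(Σy)/n = 1346651.8 − 1357157.357143 = -10505.557143
b = Sxy/Sxx = -10505.557143/5214729.714286 = -0.002015
a = ȳ − b·x̄ = 134.785714 − (-0.002015)·1438.428571 = 137.683562
ŷ(792) = a + b·792 = 137.683562 + (-0.002015)·792 = 136.088005

136.088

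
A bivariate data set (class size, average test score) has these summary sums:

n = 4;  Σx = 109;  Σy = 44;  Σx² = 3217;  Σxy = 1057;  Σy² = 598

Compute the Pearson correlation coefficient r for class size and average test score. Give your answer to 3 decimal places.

-0.847

Sxx = Σx² − (Σx)²/n = 3217 − 2970.25 = 246.75
Sxy = Σxy − (Σx)(Σy)/n = 1057 − 1199 = -142
Syy = Σy² − (Σy)²/n = 598 − 484 = 114
r = Sxy/√(Sxx·Syy) = -142/√(28129.5) = -142/167.718514 = -0.846657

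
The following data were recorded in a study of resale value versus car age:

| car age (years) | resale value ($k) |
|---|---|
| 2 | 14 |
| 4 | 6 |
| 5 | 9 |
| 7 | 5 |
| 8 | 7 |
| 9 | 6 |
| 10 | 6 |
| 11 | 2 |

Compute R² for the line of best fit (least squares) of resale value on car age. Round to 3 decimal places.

n = 8, Σx = 56, Σy = 55, Σxy = 324, Σx² = 460, Σy² = 463
Sxx = Σx² − (Σx)²/n = 460 − 392 = 68
Sxy = Σxy − (Σx)(Σy)/n = 324 − 385 = -61
Syy = Σy² − (Σy)²/n = 463 − 378.125 = 84.875
R² = Sxy²/(Sxx·Syy) = (-61)²/(68·84.875) = 0.644720

0.645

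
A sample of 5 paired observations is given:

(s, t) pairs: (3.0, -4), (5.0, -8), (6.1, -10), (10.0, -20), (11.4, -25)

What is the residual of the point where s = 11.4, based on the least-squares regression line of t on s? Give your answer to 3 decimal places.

n = 5, Σx = 35.5, Σy = -67, Σxy = -598, Σx² = 301.17
Sxx = Σx² − (Σx)²/n = 301.17 − 252.05 = 49.12
Sxy = Σxy − (Σx)(Σy)/n = -598 − (-475.7) = -122.3
b = Sxy/Sxx = -122.3/49.12 = -2.489821
a = ȳ − b·x̄ = -13.4 − (-2.489821)·7.1 = 4.277728
ŷ(11.4) = 4.277728 + (-2.489821)·11.4 = -24.106230
residual = y − ŷ = -25 − (-24.106230) = -0.893770

-0.894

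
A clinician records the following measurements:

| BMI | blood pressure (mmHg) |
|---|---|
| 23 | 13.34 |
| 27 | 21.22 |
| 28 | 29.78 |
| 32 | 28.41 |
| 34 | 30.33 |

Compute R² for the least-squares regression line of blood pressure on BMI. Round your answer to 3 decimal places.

n = 5, Σx = 144, Σy = 123.08, Σxy = 3653.94, Σx² = 4222, Σy² = 3242.1294
Sxx = Σx² − (Σx)²/n = 4222 − 4147.2 = 74.8
Sxy = Σxy − (Σx)(Σy)/n = 3653.94 − 3544.704 = 109.236
Syy = Σy² − (Σy)²/n = 3242.1294 − 3029.73728 = 212.39212
R² = Sxy²/(Sxx·Syy) = (109.236)²/(74.8·212.39212) = 0.751089

0.751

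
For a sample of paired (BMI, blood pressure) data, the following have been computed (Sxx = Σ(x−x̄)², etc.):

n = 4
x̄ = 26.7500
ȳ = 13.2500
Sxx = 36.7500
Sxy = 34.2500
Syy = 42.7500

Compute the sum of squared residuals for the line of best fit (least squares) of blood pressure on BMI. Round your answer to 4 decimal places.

10.8299

b = Sxy/Sxx = 34.25/36.75 = 0.931973
SSE = Syy − b·Sxy = 42.75 − 0.931973·34.25 = 10.829932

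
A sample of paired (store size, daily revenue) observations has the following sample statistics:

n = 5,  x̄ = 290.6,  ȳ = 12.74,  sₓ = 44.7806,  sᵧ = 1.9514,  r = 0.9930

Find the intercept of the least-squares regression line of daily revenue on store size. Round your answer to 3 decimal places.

b = r · sᵧ/sₓ = 0.993 · 1.9514/44.7806 = 0.043272
a = ȳ − b·x̄ = 12.74 − 0.043272·290.6 = 0.165195

0.165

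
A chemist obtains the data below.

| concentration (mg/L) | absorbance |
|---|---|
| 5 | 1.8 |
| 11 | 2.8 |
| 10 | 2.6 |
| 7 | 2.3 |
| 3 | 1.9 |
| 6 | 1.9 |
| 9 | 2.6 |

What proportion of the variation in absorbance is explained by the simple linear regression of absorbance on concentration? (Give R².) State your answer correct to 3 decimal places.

n = 7, Σx = 51, Σy = 15.9, Σxy = 122.4, Σx² = 421, Σy² = 37.11
Sxx = Σx² − (Σx)²/n = 421 − 371.571429 = 49.428571
Sxy = Σxy − (Σx)(Σy)/n = 122.4 − 115.842857 = 6.557143
Syy = Σy² − (Σy)²/n = 37.11 − 36.115714 = 0.994286
R² = Sxy²/(Sxx·Syy) = (6.557143)²/(49.428571·0.994286) = 0.874863

0.875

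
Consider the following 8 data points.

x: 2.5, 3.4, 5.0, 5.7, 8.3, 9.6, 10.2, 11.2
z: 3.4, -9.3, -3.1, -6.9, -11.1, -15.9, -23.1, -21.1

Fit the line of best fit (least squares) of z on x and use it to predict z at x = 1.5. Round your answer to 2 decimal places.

2.68

n = 8, Σx = 55.9, Σy = -87.1, Σxy = -794.66, Σx² = 465.83
Sxx = Σx² − (Σx)²/n = 465.83 − 390.60125 = 75.22875
Sxy = Σxy − (Σx)(Σy)/n = -794.66 − (-608.61125) = -186.04875
b = Sxy/Sxx = -186.04875/75.22875 = -2.473107
a = ȳ − b·x̄ = -10.8875 − (-2.473107)·6.9875 = 6.393335
ŷ(1.5) = a + b·1.5 = 6.393335 + (-2.473107)·1.5 = 2.683675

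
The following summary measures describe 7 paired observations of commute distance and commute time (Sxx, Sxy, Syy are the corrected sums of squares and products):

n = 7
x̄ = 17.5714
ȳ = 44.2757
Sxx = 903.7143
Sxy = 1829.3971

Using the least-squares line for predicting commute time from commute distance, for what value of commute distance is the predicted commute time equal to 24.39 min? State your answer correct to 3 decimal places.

b = Sxy/Sxx = 1829.3971/903.7143 = 2.024309
a = ȳ − b·x̄ = 44.2757 − 2.024309·17.5714 = 8.705755
Set a + b·x = 24.39: x = (24.39 − 8.705755) / 2.024309 = 7.747950

7.748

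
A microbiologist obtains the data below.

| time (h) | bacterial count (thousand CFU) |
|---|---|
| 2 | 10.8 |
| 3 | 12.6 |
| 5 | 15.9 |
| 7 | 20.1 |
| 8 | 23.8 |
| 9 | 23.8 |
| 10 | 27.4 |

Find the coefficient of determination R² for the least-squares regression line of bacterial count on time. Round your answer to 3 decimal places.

n = 7, Σx = 44, Σy = 134.4, Σxy = 958.2, Σx² = 332, Σy² = 2815.86
Sxx = Σx² − (Σx)²/n = 332 − 276.571429 = 55.428571
Sxy = Σxy − (Σx)(Σy)/n = 958.2 − 844.8 = 113.4
Syy = Σy² − (Σy)²/n = 2815.86 − 2580.48 = 235.38
R² = Sxy²/(Sxx·Syy) = (113.4)²/(55.428571·235.38) = 0.985650

0.986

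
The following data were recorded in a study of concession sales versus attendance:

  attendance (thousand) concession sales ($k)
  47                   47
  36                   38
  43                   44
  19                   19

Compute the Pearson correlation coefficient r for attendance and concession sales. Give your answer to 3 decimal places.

n = 4, Σx = 145, Σy = 148, Σxy = 5830, Σx² = 5715, Σy² = 5950
Sxx = Σx² − (Σx)²/n = 5715 − 5256.25 = 458.75
Sxy = Σxy − (Σx)(Σy)/n = 5830 − 5365 = 465
Syy = Σy² − (Σy)²/n = 5950 − 5476 = 474
r = Sxy/√(Sxx·Syy) = 465/√(217447.5) = 465/466.312663 = 0.997185

0.997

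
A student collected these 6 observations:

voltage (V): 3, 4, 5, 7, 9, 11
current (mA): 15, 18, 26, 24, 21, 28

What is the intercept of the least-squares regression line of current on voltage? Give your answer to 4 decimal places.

14.6105

n = 6, Σx = 39, Σy = 132, Σxy = 912, Σx² = 301
Sxx = Σx² − (Σx)²/n = 301 − 253.5 = 47.5
Sxy = Σxy − (Σx)(Σy)/n = 912 − 858 = 54
b = Sxy/Sxx = 54/47.5 = 1.136842
a = ȳ − b·x̄ = 22 − 1.136842·6.5 = 14.610526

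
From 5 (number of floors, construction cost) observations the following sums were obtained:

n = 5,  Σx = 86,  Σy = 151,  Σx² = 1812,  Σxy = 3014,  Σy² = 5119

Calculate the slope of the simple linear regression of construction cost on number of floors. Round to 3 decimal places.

Sxx = Σx² − (Σx)²/n = 1812 − 1479.2 = 332.8
Sxy = Σxy − (Σx)(Σy)/n = 3014 − 2597.2 = 416.8
b = Sxy/Sxx = 416.8/332.8 = 1.252404

1.252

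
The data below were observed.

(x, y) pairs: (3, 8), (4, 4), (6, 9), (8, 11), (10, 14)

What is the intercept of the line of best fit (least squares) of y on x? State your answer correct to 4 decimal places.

n = 5, Σx = 31, Σy = 46, Σxy = 322, Σx² = 225
Sxx = Σx² − (Σx)²/n = 225 − 192.2 = 32.8
Sxy = Σxy − (Σx)(Σy)/n = 322 − 285.2 = 36.8
b = Sxy/Sxx = 36.8/32.8 = 1.121951
a = ȳ − b·x̄ = 9.2 − 1.121951·6.2 = 2.243902

2.2439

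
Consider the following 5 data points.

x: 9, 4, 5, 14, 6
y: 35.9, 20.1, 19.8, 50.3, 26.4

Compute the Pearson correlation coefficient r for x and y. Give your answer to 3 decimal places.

0.993

n = 5, Σx = 38, Σy = 152.5, Σxy = 1365.1, Σx² = 354, Σy² = 5311.91
Sxx = Σx² − (Σx)²/n = 354 − 288.8 = 65.2
Sxy = Σxy − (Σx)(Σy)/n = 1365.1 − 1159 = 206.1
Syy = Σy² − (Σy)²/n = 5311.91 − 4651.25 = 660.66
r = Sxy/√(Sxx·Syy) = 206.1/√(43075.032) = 206.1/207.545253 = 0.993036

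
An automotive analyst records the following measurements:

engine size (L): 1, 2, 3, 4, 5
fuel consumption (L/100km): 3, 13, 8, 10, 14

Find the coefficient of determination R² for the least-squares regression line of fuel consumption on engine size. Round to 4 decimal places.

n = 5, Σx = 15, Σy = 48, Σxy = 163, Σx² = 55, Σy² = 538
Sxx = Σx² − (Σx)²/n = 55 − 45 = 10
Sxy = Σxy − (Σx)(Σy)/n = 163 − 144 = 19
Syy = Σy² − (Σy)²/n = 538 − 460.8 = 77.2
R² = Sxy²/(Sxx·Syy) = (19)²/(10·77.2) = 0.467617

0.4676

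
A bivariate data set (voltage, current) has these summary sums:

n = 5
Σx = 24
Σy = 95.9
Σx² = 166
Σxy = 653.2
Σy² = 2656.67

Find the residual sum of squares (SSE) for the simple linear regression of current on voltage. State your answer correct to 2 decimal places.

84.97

Sxx = Σx² − (Σx)²/n = 166 − 115.2 = 50.8
Sxy = Σxy − (Σx)(Σy)/n = 653.2 − 460.32 = 192.88
Syy = Σy² − (Σy)²/n = 2656.67 − 1839.362 = 817.308
b = Sxy/Sxx = 192.88/50.8 = 3.796850
SSE = Syy − b·Sxy = 817.308 − 3.796850·192.88 = 84.971496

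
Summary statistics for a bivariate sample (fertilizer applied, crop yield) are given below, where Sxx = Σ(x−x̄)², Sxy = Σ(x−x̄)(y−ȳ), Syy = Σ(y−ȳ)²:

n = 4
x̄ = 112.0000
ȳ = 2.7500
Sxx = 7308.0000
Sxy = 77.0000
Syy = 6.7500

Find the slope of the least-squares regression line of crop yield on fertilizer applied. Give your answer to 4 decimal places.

0.0105

b = Sxy/Sxx = 77/7308 = 0.010536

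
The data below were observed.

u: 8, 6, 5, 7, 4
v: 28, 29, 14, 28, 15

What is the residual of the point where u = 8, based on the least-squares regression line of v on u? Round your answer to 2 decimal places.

-2.80

n = 5, Σx = 30, Σy = 114, Σxy = 724, Σx² = 190
Sxx = Σx² − (Σx)²/n = 190 − 180 = 10
Sxy = Σxy − (Σx)(Σy)/n = 724 − 684 = 40
b = Sxy/Sxx = 40/10 = 4
a = ȳ − b·x̄ = 22.8 − 4·6 = -1.2
ŷ(8) = -1.2 + 4·8 = 30.8
residual = y − ŷ = 28 − 30.8 = -2.8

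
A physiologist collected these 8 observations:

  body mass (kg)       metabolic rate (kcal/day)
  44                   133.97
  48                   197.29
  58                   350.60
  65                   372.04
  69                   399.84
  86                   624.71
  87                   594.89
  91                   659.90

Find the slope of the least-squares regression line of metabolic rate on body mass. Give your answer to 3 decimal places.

10.738

n = 8, Σx = 548, Σy = 3333.24, Σxy = 253002.35, Σx² = 39836
Sxx = Σx² − (Σx)²/n = 39836 − 37538 = 2298
Sxy = Σxy − (Σx)(Σy)/n = 253002.35 − 228326.94 = 24675.41
b = Sxy/Sxx = 24675.41/2298 = 10.737776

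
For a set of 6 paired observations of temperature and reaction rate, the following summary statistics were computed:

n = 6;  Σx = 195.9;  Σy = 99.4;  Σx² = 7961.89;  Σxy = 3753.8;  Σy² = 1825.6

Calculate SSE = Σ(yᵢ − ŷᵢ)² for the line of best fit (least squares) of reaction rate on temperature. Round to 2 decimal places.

Sxx = Σx² − (Σx)²/n = 7961.89 − 6396.135 = 1565.755
Sxy = Σxy − (Σx)(Σy)/n = 3753.8 − 3245.41 = 508.39
Syy = Σy² − (Σy)²/n = 1825.6 − 1646.726667 = 178.873333
b = Sxy/Sxx = 508.39/1565.755 = 0.324693
SSE = Syy − b·Sxy = 178.873333 − 0.324693·508.39 = 13.802558

13.80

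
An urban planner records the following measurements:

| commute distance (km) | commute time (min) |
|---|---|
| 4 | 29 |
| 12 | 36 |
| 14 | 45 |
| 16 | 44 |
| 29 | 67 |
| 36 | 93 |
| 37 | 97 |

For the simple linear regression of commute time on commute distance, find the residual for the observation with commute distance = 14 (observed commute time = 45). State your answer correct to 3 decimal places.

n = 7, Σx = 148, Σy = 411, Σxy = 10762, Σx² = 4118
Sxx = Σx² − (Σx)²/n = 4118 − 3129.142857 = 988.857143
Sxy = Σxy − (Σx)(Σy)/n = 10762 − 8689.714286 = 2072.285714
b = Sxy/Sxx = 2072.285714/988.857143 = 2.095637
a = ȳ − b·x̄ = 58.714286 − 2.095637·21.142857 = 14.406530
ŷ(14) = 14.406530 + 2.095637·14 = 43.745449
residual = y − ŷ = 45 − 43.745449 = 1.254551

1.255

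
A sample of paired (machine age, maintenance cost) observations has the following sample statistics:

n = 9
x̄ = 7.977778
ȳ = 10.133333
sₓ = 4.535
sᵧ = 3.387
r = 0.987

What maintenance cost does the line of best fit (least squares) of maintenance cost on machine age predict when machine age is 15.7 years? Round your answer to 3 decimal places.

15.826

b = r · sᵧ/sₓ = 0.987 · 3.387/4.535 = 0.737149
a = ȳ − b·x̄ = 10.133333 − 0.737149·7.977778 = 4.252525
ŷ(15.7) = a + b·15.7 = 4.252525 + 0.737149·15.7 = 15.825758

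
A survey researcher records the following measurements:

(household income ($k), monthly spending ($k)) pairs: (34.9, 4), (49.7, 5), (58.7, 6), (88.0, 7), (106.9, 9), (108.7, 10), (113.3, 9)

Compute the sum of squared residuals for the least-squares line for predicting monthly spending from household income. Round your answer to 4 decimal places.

n = 7, Σx = 560.2, Σy = 50, Σxy = 4425.1, Σx² = 50957.98, Σy² = 388
Sxx = Σx² − (Σx)²/n = 50957.98 − 44832.005714 = 6125.974286
Sxy = Σxy − (Σx)(Σy)/n = 4425.1 − 4001.428571 = 423.671429
Syy = Σy² − (Σy)²/n = 388 − 357.142857 = 30.857143
b = Sxy/Sxx = 423.671429/6125.974286 = 0.069160
SSE = Syy − b·Sxy = 30.857143 − 0.069160·423.671429 = 1.556093

1.5561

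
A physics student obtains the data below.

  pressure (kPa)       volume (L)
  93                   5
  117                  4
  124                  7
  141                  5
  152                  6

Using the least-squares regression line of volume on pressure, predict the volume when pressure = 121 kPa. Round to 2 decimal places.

n = 5, Σx = 627, Σy = 27, Σxy = 3418, Σx² = 80699
Sxx = Σx² − (Σx)²/n = 80699 − 78625.8 = 2073.2
Sxy = Σxy − (Σx)(Σy)/n = 3418 − 3385.8 = 32.2
b = Sxy/Sxx = 32.2/2073.2 = 0.015532
a = ȳ − b·x̄ = 5.4 − 0.015532·125.4 = 3.452344
ŷ(121) = a + b·121 = 3.452344 + 0.015532·121 = 5.331661

5.33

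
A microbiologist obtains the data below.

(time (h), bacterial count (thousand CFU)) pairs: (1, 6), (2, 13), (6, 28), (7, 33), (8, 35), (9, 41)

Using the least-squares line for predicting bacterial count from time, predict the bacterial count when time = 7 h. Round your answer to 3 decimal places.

n = 6, Σx = 33, Σy = 156, Σxy = 1080, Σx² = 235
Sxx = Σx² − (Σx)²/n = 235 − 181.5 = 53.5
Sxy = Σxy − (Σx)(Σy)/n = 1080 − 858 = 222
b = Sxy/Sxx = 222/53.5 = 4.149533
a = ȳ − b·x̄ = 26 − 4.149533·5.5 = 3.177570
ŷ(7) = a + b·7 = 3.177570 + 4.149533·7 = 32.224299

32.224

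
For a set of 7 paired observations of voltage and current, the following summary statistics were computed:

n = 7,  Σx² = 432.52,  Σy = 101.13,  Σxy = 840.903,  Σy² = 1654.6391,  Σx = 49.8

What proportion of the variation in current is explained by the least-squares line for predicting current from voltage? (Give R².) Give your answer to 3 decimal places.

0.974

Sxx = Σx² − (Σx)²/n = 432.52 − 354.291429 = 78.228571
Sxy = Σxy − (Σx)(Σy)/n = 840.903 − 719.467714 = 121.435286
Syy = Σy² − (Σy)²/n = 1654.6391 − 1461.039557 = 193.599543
R² = Sxy²/(Sxx·Syy) = (121.435286)²/(78.228571·193.599543) = 0.973689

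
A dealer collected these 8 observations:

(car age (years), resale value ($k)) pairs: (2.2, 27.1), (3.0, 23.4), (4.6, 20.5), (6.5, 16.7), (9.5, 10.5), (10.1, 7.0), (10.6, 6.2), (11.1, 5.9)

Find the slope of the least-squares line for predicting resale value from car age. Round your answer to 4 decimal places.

n = 8, Σx = 57.6, Σy = 117.3, Σxy = 634.33, Σx² = 505.08
Sxx = Σx² − (Σx)²/n = 505.08 − 414.72 = 90.36
Sxy = Σxy − (Σx)(Σy)/n = 634.33 − 844.56 = -210.23
b = Sxy/Sxx = -210.23/90.36 = -2.326583

-2.3266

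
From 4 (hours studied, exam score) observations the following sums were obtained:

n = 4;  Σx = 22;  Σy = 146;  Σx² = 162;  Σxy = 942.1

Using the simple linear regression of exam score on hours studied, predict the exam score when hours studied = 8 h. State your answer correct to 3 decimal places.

Sxx = Σx² − (Σx)²/n = 162 − 121 = 41
Sxy = Σxy − (Σx)(Σy)/n = 942.1 − 803 = 139.1
b = Sxy/Sxx = 139.1/41 = 3.392683
a = ȳ − b·x̄ = 36.5 − 3.392683·5.5 = 17.840244
ŷ(8) = a + b·8 = 17.840244 + 3.392683·8 = 44.981707

44.982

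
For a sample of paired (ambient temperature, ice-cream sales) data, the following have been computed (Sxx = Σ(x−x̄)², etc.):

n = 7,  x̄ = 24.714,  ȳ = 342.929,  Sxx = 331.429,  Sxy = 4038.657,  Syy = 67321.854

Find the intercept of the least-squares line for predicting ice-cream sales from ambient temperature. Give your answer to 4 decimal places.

41.7744

b = Sxy/Sxx = 4038.657/331.429 = 12.185587
a = ȳ − b·x̄ = 342.929 − 12.185587·24.714 = 41.774396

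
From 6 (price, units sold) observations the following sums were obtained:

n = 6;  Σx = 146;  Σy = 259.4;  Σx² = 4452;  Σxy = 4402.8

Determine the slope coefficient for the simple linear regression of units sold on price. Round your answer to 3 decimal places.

Sxx = Σx² − (Σx)²/n = 4452 − 3552.666667 = 899.333333
Sxy = Σxy − (Σx)(Σy)/n = 4402.8 − 6312.066667 = -1909.266667
b = Sxy/Sxx = -1909.266667/899.333333 = -2.122980

-2.123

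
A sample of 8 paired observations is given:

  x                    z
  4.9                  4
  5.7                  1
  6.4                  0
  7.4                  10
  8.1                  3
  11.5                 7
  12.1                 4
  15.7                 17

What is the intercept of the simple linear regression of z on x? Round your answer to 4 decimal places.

n = 8, Σx = 71.8, Σy = 46, Σxy = 519.4, Σx² = 742.98
Sxx = Σx² − (Σx)²/n = 742.98 − 644.405 = 98.575
Sxy = Σxy − (Σx)(Σy)/n = 519.4 − 412.85 = 106.55
b = Sxy/Sxx = 106.55/98.575 = 1.080903
a = ȳ − b·x̄ = 5.75 − 1.080903·8.975 = -3.951103

-3.9511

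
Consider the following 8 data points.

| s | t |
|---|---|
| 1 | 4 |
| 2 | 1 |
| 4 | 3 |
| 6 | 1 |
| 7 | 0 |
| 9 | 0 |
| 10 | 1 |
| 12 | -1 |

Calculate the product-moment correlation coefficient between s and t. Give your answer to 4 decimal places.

-0.7913

n = 8, Σx = 51, Σy = 9, Σxy = 22, Σx² = 431, Σy² = 29
Sxx = Σx² − (Σx)²/n = 431 − 325.125 = 105.875
Sxy = Σxy − (Σx)(Σy)/n = 22 − 57.375 = -35.375
Syy = Σy² − (Σy)²/n = 29 − 10.125 = 18.875
r = Sxy/√(Sxx·Syy) = -35.375/√(1998.390625) = -35.375/44.703363 = -0.791327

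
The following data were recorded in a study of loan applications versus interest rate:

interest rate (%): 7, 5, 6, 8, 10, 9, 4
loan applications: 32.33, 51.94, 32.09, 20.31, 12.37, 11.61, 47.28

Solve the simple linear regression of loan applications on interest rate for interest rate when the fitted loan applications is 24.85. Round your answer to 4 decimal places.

7.6894

n = 7, Σx = 49, Σy = 207.93, Σxy = 1258.34, Σx² = 371
Sxx = Σx² − (Σx)²/n = 371 − 343 = 28
Sxy = Σxy − (Σx)(Σy)/n = 1258.34 − 1455.51 = -197.17
b = Sxy/Sxx = -197.17/28 = -7.041786
a = ȳ − b·x̄ = 29.704286 − (-7.041786)·7 = 78.996786
Set a + b·x = 24.85: x = (24.85 − 78.996786) / (-7.041786) = 7.689354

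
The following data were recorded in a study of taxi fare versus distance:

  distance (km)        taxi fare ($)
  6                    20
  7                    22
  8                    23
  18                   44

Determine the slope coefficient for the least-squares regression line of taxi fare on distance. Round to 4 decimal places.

2.0189

n = 4, Σx = 39, Σy = 109, Σxy = 1250, Σx² = 473
Sxx = Σx² − (Σx)²/n = 473 − 380.25 = 92.75
Sxy = Σxy − (Σx)(Σy)/n = 1250 − 1062.75 = 187.25
b = Sxy/Sxx = 187.25/92.75 = 2.018868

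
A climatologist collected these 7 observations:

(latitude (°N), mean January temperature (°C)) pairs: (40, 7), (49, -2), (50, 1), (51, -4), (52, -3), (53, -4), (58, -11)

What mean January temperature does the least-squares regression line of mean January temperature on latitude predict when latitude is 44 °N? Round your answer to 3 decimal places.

n = 7, Σx = 353, Σy = -16, Σxy = -978, Σx² = 17979
Sxx = Σx² − (Σx)²/n = 17979 − 17801.285714 = 177.714286
Sxy = Σxy − (Σx)(Σy)/n = -978 − (-806.857143) = -171.142857
b = Sxy/Sxx = -171.142857/177.714286 = -0.963023
a = ȳ − b·x̄ = -2.285714 − (-0.963023)·50.428571 = 46.278135
ŷ(44) = a + b·44 = 46.278135 + (-0.963023)·44 = 3.905145

3.905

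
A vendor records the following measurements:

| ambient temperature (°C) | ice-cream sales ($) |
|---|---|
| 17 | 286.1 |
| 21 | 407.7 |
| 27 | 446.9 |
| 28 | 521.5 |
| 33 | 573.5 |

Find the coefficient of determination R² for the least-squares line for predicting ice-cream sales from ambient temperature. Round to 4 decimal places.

0.9348

n = 5, Σx = 126, Σy = 2235.7, Σxy = 59019.2, Σx² = 3332, Σy² = 1048656.61
Sxx = Σx² − (Σx)²/n = 3332 − 3175.2 = 156.8
Sxy = Σxy − (Σx)(Σy)/n = 59019.2 − 56339.64 = 2679.56
Syy = Σy² − (Σy)²/n = 1048656.61 − 999670.898 = 48985.712
R² = Sxy²/(Sxx·Syy) = (2679.56)²/(156.8·48985.712) = 0.934784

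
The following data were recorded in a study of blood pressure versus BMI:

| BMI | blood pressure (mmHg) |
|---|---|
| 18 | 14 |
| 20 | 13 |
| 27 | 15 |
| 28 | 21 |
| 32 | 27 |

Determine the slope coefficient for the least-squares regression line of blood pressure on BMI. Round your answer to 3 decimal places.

n = 5, Σx = 125, Σy = 90, Σxy = 2369, Σx² = 3261
Sxx = Σx² − (Σx)²/n = 3261 − 3125 = 136
Sxy = Σxy − (Σx)(Σy)/n = 2369 − 2250 = 119
b = Sxy/Sxx = 119/136 = 0.875

0.875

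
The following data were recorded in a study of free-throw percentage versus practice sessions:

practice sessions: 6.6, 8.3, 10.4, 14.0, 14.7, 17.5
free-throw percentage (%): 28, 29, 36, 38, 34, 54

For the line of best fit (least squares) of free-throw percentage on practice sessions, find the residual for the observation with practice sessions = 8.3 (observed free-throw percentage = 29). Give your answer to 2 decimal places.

-0.55

n = 6, Σx = 71.5, Σy = 219, Σxy = 2776.7, Σx² = 938.95
Sxx = Σx² − (Σx)²/n = 938.95 − 852.041667 = 86.908333
Sxy = Σxy − (Σx)(Σy)/n = 2776.7 − 2609.75 = 166.95
b = Sxy/Sxx = 166.95/86.908333 = 1.920990
a = ȳ − b·x̄ = 36.5 − 1.920990·11.916667 = 13.608208
ŷ(8.3) = 13.608208 + 1.920990·8.3 = 29.552421
residual = y − ŷ = 29 − 29.552421 = -0.552421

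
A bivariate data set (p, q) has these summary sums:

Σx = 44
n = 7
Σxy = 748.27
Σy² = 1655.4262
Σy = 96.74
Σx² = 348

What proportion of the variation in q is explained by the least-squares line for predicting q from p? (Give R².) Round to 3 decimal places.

0.864

Sxx = Σx² − (Σx)²/n = 348 − 276.571429 = 71.428571
Sxy = Σxy − (Σx)(Σy)/n = 748.27 − 608.08 = 140.19
Syy = Σy² − (Σy)²/n = 1655.4262 − 1336.9468 = 318.4794
R² = Sxy²/(Sxx·Syy) = (140.19)²/(71.428571·318.4794) = 0.863934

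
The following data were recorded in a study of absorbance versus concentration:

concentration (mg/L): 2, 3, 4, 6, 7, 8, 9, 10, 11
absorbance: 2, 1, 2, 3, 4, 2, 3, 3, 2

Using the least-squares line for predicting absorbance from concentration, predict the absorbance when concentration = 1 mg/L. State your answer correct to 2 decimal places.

n = 9, Σx = 60, Σy = 22, Σxy = 156, Σx² = 480
Sxx = Σx² − (Σx)²/n = 480 − 400 = 80
Sxy = Σxy − (Σx)(Σy)/n = 156 − 146.666667 = 9.333333
b = Sxy/Sxx = 9.333333/80 = 0.116667
a = ȳ − b·x̄ = 2.444444 − 0.116667·6.666667 = 1.666667
ŷ(1) = a + b·1 = 1.666667 + 0.116667·1 = 1.783333

1.78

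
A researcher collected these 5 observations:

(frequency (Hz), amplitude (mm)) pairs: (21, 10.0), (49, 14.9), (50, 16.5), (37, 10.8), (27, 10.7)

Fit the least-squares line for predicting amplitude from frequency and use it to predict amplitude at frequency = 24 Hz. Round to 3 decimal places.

n = 5, Σx = 184, Σy = 62.9, Σxy = 2453.6, Σx² = 7440
Sxx = Σx² − (Σx)²/n = 7440 − 6771.2 = 668.8
Sxy = Σxy − (Σx)(Σy)/n = 2453.6 − 2314.72 = 138.88
b = Sxy/Sxx = 138.88/668.8 = 0.207656
a = ȳ − b·x̄ = 12.58 − 0.207656·36.8 = 4.938278
ŷ(24) = a + b·24 = 4.938278 + 0.207656·24 = 9.922010

9.922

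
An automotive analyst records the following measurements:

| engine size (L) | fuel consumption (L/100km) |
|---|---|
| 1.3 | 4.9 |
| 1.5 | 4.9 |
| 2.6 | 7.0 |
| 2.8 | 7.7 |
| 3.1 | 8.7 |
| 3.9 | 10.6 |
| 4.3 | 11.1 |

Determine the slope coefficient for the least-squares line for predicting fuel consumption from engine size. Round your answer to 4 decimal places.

2.2028

n = 7, Σx = 19.5, Σy = 54.9, Σxy = 169.52, Σx² = 61.85
Sxx = Σx² − (Σx)²/n = 61.85 − 54.321429 = 7.528571
Sxy = Σxy − (Σx)(Σy)/n = 169.52 − 152.935714 = 16.584286
b = Sxy/Sxx = 16.584286/7.528571 = 2.202846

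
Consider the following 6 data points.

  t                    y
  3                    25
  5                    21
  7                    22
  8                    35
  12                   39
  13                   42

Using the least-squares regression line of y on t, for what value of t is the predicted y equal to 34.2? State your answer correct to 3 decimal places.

n = 6, Σx = 48, Σy = 184, Σxy = 1628, Σx² = 460
Sxx = Σx² − (Σx)²/n = 460 − 384 = 76
Sxy = Σxy − (Σx)(Σy)/n = 1628 − 1472 = 156
b = Sxy/Sxx = 156/76 = 2.052632
a = ȳ − b·x̄ = 30.666667 − 2.052632·8 = 14.245614
Set a + b·x = 34.2: x = (34.2 − 14.245614) / 2.052632 = 9.721368

9.721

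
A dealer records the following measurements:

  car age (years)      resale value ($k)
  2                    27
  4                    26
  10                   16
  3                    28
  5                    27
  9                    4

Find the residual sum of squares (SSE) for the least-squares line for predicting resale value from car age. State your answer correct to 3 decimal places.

138.567

n = 6, Σx = 33, Σy = 128, Σxy = 573, Σx² = 235, Σy² = 3190
Sxx = Σx² − (Σx)²/n = 235 − 181.5 = 53.5
Sxy = Σxy − (Σx)(Σy)/n = 573 − 704 = -131
Syy = Σy² − (Σy)²/n = 3190 − 2730.666667 = 459.333333
b = Sxy/Sxx = -131/53.5 = -2.448598
SSE = Syy − b·Sxy = 459.333333 − (-2.448598)·(-131) = 138.566978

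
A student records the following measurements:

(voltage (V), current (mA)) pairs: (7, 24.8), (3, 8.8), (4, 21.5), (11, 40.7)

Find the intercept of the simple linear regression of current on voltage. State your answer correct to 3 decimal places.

n = 4, Σx = 25, Σy = 95.8, Σxy = 733.7, Σx² = 195
Sxx = Σx² − (Σx)²/n = 195 − 156.25 = 38.75
Sxy = Σxy − (Σx)(Σy)/n = 733.7 − 598.75 = 134.95
b = Sxy/Sxx = 134.95/38.75 = 3.482581
a = ȳ − b·x̄ = 23.95 − 3.482581·6.25 = 2.183871

2.184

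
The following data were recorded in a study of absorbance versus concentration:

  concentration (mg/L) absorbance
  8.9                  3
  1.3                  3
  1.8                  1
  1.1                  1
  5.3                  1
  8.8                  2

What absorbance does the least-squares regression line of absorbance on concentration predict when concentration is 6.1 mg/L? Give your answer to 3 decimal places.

1.985

n = 6, Σx = 27.2, Σy = 11, Σxy = 56.4, Σx² = 190.88
Sxx = Σx² − (Σx)²/n = 190.88 − 123.306667 = 67.573333
Sxy = Σxy − (Σx)(Σy)/n = 56.4 − 49.866667 = 6.533333
b = Sxy/Sxx = 6.533333/67.573333 = 0.096685
a = ȳ − b·x̄ = 1.833333 − 0.096685·4.533333 = 1.395028
ŷ(6.1) = a + b·6.1 = 1.395028 + 0.096685·6.1 = 1.984807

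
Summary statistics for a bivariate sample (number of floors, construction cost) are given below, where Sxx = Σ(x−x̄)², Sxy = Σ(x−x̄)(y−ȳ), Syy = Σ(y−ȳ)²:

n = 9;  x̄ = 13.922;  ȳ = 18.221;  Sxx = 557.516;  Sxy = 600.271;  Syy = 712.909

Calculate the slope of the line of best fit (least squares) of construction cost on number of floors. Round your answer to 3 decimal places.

b = Sxy/Sxx = 600.271/557.516 = 1.076688

1.077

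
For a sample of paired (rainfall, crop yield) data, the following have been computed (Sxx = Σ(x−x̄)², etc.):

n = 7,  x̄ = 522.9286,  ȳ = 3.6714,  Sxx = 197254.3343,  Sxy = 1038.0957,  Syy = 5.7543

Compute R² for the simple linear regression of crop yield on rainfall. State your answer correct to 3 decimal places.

0.949

R² = Sxy²/(Sxx·Syy) = (1038.0957)²/(197254.3343·5.7543) = 0.949414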